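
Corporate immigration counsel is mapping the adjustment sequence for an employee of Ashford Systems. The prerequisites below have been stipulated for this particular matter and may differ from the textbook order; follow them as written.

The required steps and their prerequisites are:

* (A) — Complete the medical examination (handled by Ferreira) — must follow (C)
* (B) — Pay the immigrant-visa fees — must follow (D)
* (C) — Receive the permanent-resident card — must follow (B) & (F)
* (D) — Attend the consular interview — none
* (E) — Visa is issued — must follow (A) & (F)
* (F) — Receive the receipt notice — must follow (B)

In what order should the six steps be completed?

(D), (B), (F), (C), (A), (E)

(D) is the only step with nothing outstanding, so it goes first.
(B) needed (D), now all done → (B).
(F) is the only step now ready → (F).
Next only (C) has its prerequisites met → (C).
Next only (A) has its prerequisites met → (A).
Next only (E) has its prerequisites met → (E).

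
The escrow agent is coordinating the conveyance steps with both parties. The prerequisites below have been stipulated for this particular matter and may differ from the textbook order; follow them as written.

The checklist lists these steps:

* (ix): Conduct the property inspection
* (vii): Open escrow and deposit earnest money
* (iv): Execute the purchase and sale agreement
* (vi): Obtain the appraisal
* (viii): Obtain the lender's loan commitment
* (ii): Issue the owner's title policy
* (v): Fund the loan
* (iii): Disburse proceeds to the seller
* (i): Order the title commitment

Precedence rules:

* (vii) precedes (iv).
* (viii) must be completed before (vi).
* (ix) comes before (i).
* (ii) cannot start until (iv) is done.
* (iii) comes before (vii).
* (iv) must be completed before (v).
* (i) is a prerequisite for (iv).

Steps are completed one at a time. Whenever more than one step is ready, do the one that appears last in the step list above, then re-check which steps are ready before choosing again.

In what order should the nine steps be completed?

(iii) → (viii) → (vi) → (vii) → (ix) → (i) → (iv) → (v) → (ii)

(iii), (viii) and (ix) have no prerequisites; (iii) is listed later, so (iii) is first.
(vii) now also ready, so the ready set is {(viii), (vii), (ix)}; (viii) is listed later → (viii).
(vi), (vii) and (ix) are all available; (vi) is listed later → (vi).
Now (vii) and (ix) have their prerequisites met. (vii) is listed later, so (vii) next.
(ix) is the only step now ready → (ix).
(i) needed (ix), now all done → (i).
(iv) needed (i) and (vii), now all done → (iv).
(v) and (ii) are both available; (v) is listed later → (v).
That leaves (ii) as the only ready step → (ii).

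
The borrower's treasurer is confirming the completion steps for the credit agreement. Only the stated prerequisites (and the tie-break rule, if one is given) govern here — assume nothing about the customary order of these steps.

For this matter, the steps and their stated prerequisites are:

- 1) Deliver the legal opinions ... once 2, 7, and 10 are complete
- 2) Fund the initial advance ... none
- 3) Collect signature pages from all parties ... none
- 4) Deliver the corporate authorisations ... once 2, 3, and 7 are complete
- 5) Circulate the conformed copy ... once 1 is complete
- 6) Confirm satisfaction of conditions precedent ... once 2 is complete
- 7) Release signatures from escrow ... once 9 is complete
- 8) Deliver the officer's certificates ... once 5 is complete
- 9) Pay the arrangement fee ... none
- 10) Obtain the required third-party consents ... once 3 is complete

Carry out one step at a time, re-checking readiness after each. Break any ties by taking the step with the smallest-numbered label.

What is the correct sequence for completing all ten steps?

Nothing is required for 2, 3 and 9. 2 has the earlier label → 2 first.
6 now also ready, so the ready set is {3, 6, 9}; 3 has the earlier label → 3.
Now 6, 9 and 10 have their prerequisites met. 6 has the earlier label, so 6 next.
9 and 10 are both available; 9 has the earlier label → 9.
7 now also ready, so the ready set is {7, 10}; 7 has the earlier label → 7.
4 now also ready, so the ready set is {4, 10}; 4 has the earlier label → 4.
Next only 10 has its prerequisites met → 10.
1 is the only step now ready → 1.
5 needed 1, now all done → 5.
Next only 8 has its prerequisites met → 8.

2, 3, 6, 9, 7, 4, 10, 1, 5, 8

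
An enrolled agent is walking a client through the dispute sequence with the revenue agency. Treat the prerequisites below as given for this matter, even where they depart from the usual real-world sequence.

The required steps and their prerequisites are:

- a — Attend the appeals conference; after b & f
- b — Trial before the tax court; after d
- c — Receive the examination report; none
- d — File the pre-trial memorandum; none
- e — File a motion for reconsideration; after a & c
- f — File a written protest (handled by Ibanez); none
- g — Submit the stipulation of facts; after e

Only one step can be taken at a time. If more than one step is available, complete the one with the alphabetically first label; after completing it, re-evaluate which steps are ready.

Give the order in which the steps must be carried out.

c d b f a e g

Nothing is required for c, d and f. c has the earlier label → c first.
Ready: d and f. d has the earlier label → d.
b now also ready, so the ready set is {b, f}; b has the earlier label → b.
That leaves f as the only ready step → f.
a needed b and f, now all done → a.
e is the only step now ready → e.
g is the only step now ready → g.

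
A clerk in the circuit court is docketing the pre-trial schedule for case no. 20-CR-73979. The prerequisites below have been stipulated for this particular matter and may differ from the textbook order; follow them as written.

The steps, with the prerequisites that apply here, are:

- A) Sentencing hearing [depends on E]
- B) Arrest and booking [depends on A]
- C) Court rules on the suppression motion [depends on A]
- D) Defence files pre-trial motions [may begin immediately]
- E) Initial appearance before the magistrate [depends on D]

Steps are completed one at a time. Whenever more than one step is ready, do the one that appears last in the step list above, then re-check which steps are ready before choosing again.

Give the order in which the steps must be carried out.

D has no prerequisites → D first.
E needed D, now all done → E.
Next only A has its prerequisites met → A.
C and B are both available; C is listed later → C.
B needed A, now all done → B.

D → E → A → C → B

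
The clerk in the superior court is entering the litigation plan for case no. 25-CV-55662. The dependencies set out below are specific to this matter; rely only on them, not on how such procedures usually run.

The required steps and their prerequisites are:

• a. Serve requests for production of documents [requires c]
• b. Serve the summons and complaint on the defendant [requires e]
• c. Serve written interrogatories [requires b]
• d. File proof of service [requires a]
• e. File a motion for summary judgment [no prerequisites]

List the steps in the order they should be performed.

e b c a d

e is the only step with nothing outstanding, so it goes first.
Next only b has its prerequisites met → b.
c needed b, now all done → c.
Next only a has its prerequisites met → a.
Next only d has its prerequisites met → d.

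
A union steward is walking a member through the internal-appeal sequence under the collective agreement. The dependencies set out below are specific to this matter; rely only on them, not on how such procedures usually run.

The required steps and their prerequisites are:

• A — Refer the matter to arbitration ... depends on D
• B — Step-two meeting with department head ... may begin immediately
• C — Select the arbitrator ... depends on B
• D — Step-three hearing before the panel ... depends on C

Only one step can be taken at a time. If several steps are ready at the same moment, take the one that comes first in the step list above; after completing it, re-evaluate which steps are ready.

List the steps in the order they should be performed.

B is the only step with nothing outstanding, so it goes first.
C needed B, now all done → C.
D needed C, now all done → D.
Next only A has its prerequisites met → A.

B, C, D, A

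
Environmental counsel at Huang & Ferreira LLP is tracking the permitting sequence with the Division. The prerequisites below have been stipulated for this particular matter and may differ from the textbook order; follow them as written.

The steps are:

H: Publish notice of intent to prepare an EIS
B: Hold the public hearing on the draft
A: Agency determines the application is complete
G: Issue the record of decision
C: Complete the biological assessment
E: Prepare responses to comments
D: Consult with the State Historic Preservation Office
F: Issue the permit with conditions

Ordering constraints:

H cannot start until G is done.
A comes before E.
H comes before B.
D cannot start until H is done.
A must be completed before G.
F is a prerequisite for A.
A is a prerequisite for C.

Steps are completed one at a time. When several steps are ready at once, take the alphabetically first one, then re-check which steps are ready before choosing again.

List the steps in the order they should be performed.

F A C E G H B D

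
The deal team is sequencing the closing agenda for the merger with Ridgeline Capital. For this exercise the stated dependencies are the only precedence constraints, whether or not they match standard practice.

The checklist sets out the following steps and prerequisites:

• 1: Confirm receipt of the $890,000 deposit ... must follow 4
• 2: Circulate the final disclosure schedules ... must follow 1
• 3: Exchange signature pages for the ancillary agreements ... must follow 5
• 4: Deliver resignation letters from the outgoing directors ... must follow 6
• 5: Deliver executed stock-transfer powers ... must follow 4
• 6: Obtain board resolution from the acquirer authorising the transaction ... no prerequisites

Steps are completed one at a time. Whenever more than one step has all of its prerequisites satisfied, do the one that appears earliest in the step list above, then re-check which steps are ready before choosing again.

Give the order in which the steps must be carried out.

6, 4, 1, 2, 5, 3

Only 6 has no prerequisites, so it is first.
Next only 4 has its prerequisites met → 4.
Now 1 and 5 have their prerequisites met. 1 is listed earlier, so 1 next.
2 and 5 are both available; 2 is listed earlier → 2.
5 is the only step now ready → 5.
3 needed 5, now all done → 3.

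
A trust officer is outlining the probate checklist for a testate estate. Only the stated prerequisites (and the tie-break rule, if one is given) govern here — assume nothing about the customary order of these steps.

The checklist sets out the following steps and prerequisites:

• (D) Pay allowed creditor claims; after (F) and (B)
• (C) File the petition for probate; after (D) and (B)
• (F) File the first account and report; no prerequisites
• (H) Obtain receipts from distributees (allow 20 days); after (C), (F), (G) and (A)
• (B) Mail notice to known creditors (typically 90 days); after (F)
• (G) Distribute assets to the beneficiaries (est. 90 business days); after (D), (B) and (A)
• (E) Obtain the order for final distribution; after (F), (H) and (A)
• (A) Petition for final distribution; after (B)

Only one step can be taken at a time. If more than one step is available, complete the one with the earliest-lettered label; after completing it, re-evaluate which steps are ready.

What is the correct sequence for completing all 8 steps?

(F), (B), (A), (D), (C), (G), (H), (E)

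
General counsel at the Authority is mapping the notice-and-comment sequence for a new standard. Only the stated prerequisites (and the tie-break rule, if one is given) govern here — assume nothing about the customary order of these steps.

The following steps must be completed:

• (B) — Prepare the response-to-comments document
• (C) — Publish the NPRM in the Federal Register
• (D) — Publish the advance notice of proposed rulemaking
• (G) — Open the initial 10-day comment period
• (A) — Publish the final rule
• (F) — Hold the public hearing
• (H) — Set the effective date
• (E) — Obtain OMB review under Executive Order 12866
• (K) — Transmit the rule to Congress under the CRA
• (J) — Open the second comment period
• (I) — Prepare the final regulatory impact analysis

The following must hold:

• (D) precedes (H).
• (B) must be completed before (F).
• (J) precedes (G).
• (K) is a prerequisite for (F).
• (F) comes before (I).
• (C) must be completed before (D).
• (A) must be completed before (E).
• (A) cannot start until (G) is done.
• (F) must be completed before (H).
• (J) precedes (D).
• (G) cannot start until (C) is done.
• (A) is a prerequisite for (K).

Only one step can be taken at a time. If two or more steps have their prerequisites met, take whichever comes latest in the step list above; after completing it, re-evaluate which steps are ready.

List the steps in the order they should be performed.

Nothing is required for (J), (C) and (B). (J) is listed later → (J) first.
(C) and (B) are both available; (C) is listed later → (C).
Now (G), (D) and (B) have their prerequisites met. (G) is listed later, so (G) next.
(A) now also ready, so the ready set is {(A), (D), (B)}; (A) is listed later → (A).
(K) and (E) now also ready, so the ready set is {(K), (E), (D), (B)}; (K) is listed later → (K).
(E), (D) and (B) are all available; (E) is listed later → (E).
(D) and (B) are both available; (D) is listed later → (D).
Next only (B) has its prerequisites met → (B).
(F) needed (K) and (B), now all done → (F).
Now (I) and (H) have their prerequisites met. (I) is listed later, so (I) next.
(H) needed (F) and (D), now all done → (H).

(J), (C), (G), (A), (K), (E), (D), (B), (F), (I), (H)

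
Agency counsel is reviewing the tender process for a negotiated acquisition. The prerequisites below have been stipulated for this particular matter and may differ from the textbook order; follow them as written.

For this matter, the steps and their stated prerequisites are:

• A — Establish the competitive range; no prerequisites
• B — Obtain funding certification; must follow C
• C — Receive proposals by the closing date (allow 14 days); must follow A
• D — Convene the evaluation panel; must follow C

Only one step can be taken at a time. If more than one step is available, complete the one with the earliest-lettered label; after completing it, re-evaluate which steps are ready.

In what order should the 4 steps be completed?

A, C, B, D

Only A has no prerequisites, so it is first.
That leaves C as the only ready step → C.
B and D are both available; B has the earlier label → B.
D is the only step now ready → D.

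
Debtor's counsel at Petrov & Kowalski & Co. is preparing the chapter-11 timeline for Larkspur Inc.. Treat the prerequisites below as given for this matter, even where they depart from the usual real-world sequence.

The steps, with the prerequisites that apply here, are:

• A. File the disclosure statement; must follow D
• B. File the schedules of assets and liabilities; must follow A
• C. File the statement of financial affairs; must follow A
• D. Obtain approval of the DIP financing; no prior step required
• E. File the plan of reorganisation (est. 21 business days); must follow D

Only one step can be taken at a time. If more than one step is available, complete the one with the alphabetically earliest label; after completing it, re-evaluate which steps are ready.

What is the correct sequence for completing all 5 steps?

D has no prerequisites → D first.
Ready: A and E. A has the earlier label → A.
Now B, C and E have their prerequisites met. B has the earlier label, so B next.
Ready: C and E. C has the earlier label → C.
Next only E has its prerequisites met → E.

D, A, B, C, E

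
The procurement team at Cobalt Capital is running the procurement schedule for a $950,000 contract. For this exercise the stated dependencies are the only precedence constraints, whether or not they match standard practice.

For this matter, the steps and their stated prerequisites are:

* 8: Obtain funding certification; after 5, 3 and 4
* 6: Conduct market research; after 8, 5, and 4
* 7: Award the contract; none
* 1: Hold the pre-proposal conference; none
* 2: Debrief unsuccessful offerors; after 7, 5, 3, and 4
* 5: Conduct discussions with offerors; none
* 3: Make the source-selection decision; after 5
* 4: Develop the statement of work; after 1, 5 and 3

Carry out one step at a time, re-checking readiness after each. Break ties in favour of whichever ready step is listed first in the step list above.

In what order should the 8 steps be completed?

Nothing is required for 7, 1 and 5. 7 is listed earlier → 7 first.
1 and 5 are both available; 1 is listed earlier → 1.
5 is the only step now ready → 5.
That leaves 3 as the only ready step → 3.
Next only 4 has its prerequisites met → 4.
8 and 2 are both available; 8 is listed earlier → 8.
6 now also ready, so the ready set is {6, 2}; 6 is listed earlier → 6.
That leaves 2 as the only ready step → 2.

7, 1, 5, 3, 4, 8, 6, 2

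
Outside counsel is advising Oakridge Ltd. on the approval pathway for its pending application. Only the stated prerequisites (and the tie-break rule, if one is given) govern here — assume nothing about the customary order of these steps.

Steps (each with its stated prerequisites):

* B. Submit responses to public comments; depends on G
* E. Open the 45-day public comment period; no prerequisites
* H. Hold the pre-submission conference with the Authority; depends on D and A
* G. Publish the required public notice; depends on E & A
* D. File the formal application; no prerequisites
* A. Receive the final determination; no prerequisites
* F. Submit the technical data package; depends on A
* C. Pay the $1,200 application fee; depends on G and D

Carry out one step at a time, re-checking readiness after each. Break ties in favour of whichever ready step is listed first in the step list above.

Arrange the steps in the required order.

E, D, A, H, G, B, F, C

Nothing is required for E, D and A. E is listed earlier → E first.
D and A are both available; D is listed earlier → D.
A is the only step now ready → A.
Now H, G and F have their prerequisites met. H is listed earlier, so H next.
Ready: G and F. G is listed earlier → G.
B and C now also ready, so the ready set is {B, F, C}; B is listed earlier → B.
Now F and C have their prerequisites met. F is listed earlier, so F next.
C is the only step now ready → C.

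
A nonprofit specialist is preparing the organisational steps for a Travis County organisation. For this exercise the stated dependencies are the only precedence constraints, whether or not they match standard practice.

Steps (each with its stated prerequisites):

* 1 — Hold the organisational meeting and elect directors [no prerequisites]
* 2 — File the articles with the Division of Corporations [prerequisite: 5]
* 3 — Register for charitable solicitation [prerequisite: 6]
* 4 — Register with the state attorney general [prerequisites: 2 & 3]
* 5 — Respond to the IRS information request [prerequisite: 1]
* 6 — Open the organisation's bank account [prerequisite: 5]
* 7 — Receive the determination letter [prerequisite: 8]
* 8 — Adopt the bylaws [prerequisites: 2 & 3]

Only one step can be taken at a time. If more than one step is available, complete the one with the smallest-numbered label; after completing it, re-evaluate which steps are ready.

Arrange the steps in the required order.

Only 1 has no prerequisites, so it is first.
5 needed 1, now all done → 5.
Ready: 2 and 6. 2 has the earlier label → 2.
6 is the only step now ready → 6.
Next only 3 has its prerequisites met → 3.
Ready: 4 and 8. 4 has the earlier label → 4.
8 needed 2 and 3, now all done → 8.
7 needed 8, now all done → 7.

1, 5, 2, 6, 3, 4, 8, 7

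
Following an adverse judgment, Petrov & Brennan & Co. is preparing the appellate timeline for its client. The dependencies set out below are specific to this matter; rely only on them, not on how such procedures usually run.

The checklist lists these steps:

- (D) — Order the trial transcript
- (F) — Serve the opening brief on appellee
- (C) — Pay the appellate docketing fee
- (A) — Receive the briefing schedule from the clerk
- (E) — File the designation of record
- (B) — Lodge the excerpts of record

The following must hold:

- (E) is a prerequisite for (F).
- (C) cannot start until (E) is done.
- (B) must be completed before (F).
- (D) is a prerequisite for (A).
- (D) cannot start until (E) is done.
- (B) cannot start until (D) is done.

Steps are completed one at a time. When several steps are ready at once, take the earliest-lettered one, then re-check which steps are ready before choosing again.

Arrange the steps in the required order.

(E), (C), (D), (A), (B), (F)

Only (E) has no prerequisites, so it is first.
Now (C) and (D) have their prerequisites met. (C) has the earlier label, so (C) next.
(D) needed (E), now all done → (D).
Ready: (A) and (B). (A) has the earlier label → (A).
Next only (B) has its prerequisites met → (B).
(F) needed (B) and (E), now all done → (F).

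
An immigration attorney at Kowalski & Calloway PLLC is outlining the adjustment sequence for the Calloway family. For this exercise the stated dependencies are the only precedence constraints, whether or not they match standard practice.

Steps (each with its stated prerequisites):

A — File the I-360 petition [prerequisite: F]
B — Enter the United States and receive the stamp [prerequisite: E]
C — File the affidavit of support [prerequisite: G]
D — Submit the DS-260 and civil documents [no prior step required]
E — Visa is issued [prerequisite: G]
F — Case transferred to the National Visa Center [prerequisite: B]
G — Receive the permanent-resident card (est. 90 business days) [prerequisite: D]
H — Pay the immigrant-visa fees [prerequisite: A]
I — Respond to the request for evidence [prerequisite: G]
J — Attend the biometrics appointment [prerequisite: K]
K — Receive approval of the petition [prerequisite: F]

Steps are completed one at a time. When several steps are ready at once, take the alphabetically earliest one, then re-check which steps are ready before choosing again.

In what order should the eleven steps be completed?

Only D has no prerequisites, so it is first.
Next only G has its prerequisites met → G.
Ready: C, E and I. C has the earlier label → C.
Ready: E and I. E has the earlier label → E.
B and I are both available; B has the earlier label → B.
F now also ready, so the ready set is {F, I}; F has the earlier label → F.
A and K now also ready, so the ready set is {A, I, K}; A has the earlier label → A.
H now also ready, so the ready set is {H, I, K}; H has the earlier label → H.
Ready: I and K. I has the earlier label → I.
Next only K has its prerequisites met → K.
J needed K, now all done → J.

D, G, C, E, B, F, A, H, I, K, J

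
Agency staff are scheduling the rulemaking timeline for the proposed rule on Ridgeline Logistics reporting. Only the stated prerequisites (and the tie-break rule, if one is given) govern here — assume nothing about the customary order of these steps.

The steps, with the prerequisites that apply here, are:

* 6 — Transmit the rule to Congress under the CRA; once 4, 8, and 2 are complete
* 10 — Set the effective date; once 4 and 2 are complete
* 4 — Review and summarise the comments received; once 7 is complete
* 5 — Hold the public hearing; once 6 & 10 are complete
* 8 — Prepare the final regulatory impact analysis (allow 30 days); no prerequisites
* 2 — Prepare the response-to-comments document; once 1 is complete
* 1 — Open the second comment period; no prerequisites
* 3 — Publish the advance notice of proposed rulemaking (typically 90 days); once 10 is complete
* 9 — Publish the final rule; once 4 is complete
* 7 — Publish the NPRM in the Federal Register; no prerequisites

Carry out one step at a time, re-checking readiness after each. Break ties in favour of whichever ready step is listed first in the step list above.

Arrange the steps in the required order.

8, 1, 2, 7, 4, 6, 10, 5, 3, 9

8, 1 and 7 have no prerequisites; 8 is listed earlier, so 8 is first.
Ready: 1 and 7. 1 is listed earlier → 1.
2 now also ready, so the ready set is {2, 7}; 2 is listed earlier → 2.
Next only 7 has its prerequisites met → 7.
Next only 4 has its prerequisites met → 4.
6, 10 and 9 are all available; 6 is listed earlier → 6.
10 and 9 are both available; 10 is listed earlier → 10.
Ready: 5, 3 and 9. 5 is listed earlier → 5.
Now 3 and 9 have their prerequisites met. 3 is listed earlier, so 3 next.
9 needed 4, now all done → 9.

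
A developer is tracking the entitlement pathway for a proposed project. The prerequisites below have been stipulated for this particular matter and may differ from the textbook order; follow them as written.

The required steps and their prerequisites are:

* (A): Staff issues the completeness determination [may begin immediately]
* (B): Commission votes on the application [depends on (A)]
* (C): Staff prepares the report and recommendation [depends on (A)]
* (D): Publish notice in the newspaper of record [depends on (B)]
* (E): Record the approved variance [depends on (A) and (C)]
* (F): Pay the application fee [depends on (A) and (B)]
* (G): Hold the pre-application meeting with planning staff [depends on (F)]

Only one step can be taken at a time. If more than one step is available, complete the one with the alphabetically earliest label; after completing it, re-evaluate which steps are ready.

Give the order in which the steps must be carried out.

(A) has no prerequisites → (A) first.
(B) and (C) are both available; (B) has the earlier label → (B).
(D) and (F) now also ready, so the ready set is {(C), (D), (F)}; (C) has the earlier label → (C).
Now (D), (E) and (F) have their prerequisites met. (D) has the earlier label, so (D) next.
Ready: (E) and (F). (E) has the earlier label → (E).
(F) is the only step now ready → (F).
Next only (G) has its prerequisites met → (G).

(A) → (B) → (C) → (D) → (E) → (F) → (G)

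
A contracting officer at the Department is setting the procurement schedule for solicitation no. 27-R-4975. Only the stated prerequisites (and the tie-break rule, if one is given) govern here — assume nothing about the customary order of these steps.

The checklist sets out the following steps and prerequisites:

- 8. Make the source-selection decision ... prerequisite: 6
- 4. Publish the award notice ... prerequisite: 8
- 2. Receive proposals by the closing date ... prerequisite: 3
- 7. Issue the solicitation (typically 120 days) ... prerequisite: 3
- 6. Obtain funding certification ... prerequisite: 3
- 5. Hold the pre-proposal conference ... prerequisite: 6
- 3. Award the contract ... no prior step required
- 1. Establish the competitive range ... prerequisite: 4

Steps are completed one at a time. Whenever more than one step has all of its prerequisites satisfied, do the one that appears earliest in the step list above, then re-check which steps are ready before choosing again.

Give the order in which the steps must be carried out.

3, 2, 7, 6, 8, 4, 5, 1

3 is the only step with nothing outstanding, so it goes first.
2, 7 and 6 are all available; 2 is listed earlier → 2.
Ready: 7 and 6. 7 is listed earlier → 7.
6 needed 3, now all done → 6.
8 and 5 are both available; 8 is listed earlier → 8.
4 now also ready, so the ready set is {4, 5}; 4 is listed earlier → 4.
1 now also ready, so the ready set is {5, 1}; 5 is listed earlier → 5.
That leaves 1 as the only ready step → 1.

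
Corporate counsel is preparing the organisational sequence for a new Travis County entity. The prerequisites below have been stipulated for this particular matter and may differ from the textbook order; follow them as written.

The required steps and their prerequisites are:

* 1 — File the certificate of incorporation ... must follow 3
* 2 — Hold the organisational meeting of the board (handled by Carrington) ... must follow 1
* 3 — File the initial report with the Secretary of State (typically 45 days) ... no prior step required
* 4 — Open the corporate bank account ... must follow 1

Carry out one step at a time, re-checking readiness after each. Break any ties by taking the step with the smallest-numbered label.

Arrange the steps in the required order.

3, 1, 2, 4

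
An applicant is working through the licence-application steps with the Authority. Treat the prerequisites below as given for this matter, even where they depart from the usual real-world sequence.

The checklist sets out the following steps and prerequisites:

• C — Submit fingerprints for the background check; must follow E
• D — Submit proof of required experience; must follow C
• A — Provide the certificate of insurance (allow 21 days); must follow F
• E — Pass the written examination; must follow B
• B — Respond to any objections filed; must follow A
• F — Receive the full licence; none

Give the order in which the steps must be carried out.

F, A, B, E, C, D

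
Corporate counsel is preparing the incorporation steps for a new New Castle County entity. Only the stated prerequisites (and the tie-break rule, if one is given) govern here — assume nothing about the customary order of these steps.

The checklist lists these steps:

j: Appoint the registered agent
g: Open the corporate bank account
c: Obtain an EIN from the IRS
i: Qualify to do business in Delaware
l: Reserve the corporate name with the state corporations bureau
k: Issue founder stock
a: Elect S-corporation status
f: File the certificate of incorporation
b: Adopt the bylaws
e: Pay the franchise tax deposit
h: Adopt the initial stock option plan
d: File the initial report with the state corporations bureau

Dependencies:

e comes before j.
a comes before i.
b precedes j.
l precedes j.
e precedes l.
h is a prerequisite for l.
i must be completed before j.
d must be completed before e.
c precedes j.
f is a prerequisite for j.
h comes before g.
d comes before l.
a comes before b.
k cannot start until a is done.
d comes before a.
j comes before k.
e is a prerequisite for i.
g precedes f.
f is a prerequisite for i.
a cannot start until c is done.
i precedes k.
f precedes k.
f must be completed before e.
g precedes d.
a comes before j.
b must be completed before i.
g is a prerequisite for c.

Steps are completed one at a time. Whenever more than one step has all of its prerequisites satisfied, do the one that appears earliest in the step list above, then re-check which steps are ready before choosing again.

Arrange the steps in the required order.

h has no prerequisites → h first.
g is the only step now ready → g.
Now c, f and d have their prerequisites met. c is listed earlier, so c next.
f and d are both available; f is listed earlier → f.
Next only d has its prerequisites met → d.
a and e are both available; a is listed earlier → a.
b now also ready, so the ready set is {b, e}; b is listed earlier → b.
e needed f and d, now all done → e.
Ready: i and l. i is listed earlier → i.
l is the only step now ready → l.
j needed c, i, l, a, f, b and e, now all done → j.
k needed j, i, a and f, now all done → k.

h, g, c, f, d, a, b, e, i, l, j, k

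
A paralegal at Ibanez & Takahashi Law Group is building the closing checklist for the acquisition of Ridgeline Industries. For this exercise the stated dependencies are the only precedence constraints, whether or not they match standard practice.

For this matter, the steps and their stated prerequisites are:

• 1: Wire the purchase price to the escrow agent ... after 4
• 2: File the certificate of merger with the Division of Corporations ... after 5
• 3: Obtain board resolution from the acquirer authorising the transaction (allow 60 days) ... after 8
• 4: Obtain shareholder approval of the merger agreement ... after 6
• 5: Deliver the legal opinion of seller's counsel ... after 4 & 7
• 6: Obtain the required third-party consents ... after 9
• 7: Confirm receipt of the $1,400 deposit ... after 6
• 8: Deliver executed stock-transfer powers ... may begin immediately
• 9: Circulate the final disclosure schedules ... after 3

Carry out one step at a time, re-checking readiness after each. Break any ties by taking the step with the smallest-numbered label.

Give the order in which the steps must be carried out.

Only 8 has no prerequisites, so it is first.
3 needed 8, now all done → 3.
That leaves 9 as the only ready step → 9.
Next only 6 has its prerequisites met → 6.
Now 4 and 7 have their prerequisites met. 4 has the earlier label, so 4 next.
Ready: 1 and 7. 1 has the earlier label → 1.
7 needed 6, now all done → 7.
5 needed 4 and 7, now all done → 5.
2 needed 5, now all done → 2.

8, 3, 9, 6, 4, 1, 7, 5, 2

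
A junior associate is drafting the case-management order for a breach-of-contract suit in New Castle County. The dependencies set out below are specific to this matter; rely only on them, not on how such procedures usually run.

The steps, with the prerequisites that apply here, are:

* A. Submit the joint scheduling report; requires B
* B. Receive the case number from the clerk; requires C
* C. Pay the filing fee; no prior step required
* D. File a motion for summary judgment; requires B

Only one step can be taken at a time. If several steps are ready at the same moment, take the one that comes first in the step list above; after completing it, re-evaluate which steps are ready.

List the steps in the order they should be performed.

C has no prerequisites → C first.
Next only B has its prerequisites met → B.
Ready: A and D. A is listed earlier → A.
D needed B, now all done → D.

C B A D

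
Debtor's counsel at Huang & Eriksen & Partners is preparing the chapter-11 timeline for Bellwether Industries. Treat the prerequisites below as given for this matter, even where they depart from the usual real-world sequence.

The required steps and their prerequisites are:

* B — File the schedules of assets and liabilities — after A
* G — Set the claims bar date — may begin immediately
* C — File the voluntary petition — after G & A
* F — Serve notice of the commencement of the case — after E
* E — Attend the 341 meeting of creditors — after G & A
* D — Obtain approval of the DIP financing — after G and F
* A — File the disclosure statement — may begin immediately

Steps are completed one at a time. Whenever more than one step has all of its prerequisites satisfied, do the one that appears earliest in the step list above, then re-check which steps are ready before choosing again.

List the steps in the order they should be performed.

G and A have no prerequisites; G is listed earlier, so G is first.
Next only A has its prerequisites met → A.
B, C and E are all available; B is listed earlier → B.
C and E are both available; C is listed earlier → C.
E needed G and A, now all done → E.
F is the only step now ready → F.
Next only D has its prerequisites met → D.

G, A, B, C, E, F, D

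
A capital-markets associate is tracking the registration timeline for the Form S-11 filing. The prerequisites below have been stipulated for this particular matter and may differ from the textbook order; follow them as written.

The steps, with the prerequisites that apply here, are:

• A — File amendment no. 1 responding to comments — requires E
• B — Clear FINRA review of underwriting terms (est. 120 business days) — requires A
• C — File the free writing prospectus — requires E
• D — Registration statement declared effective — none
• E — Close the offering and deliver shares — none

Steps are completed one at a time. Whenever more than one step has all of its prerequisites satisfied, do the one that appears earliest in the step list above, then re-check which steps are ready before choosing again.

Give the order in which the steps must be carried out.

Nothing is required for D and E. D is listed earlier → D first.
Next only E has its prerequisites met → E.
Ready: A and C. A is listed earlier → A.
Ready: B and C. B is listed earlier → B.
That leaves C as the only ready step → C.

D, E, A, B, C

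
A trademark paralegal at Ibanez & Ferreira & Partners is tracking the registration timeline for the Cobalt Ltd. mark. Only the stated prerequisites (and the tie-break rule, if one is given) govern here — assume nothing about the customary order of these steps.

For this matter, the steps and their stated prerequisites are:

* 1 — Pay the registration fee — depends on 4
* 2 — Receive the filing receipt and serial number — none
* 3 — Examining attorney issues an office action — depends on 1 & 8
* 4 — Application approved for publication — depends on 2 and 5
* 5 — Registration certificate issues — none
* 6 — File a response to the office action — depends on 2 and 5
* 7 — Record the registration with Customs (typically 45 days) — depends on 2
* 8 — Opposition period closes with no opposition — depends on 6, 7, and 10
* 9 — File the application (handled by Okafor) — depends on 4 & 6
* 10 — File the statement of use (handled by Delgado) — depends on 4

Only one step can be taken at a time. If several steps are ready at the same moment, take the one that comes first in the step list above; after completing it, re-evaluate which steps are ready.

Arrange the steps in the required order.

Nothing is required for 2 and 5. 2 is listed earlier → 2 first.
Now 5 and 7 have their prerequisites met. 5 is listed earlier, so 5 next.
4, 6 and 7 are all available; 4 is listed earlier → 4.
Now 1, 6, 7 and 10 have their prerequisites met. 1 is listed earlier, so 1 next.
Ready: 6, 7 and 10. 6 is listed earlier → 6.
9 now also ready, so the ready set is {7, 9, 10}; 7 is listed earlier → 7.
9 and 10 are both available; 9 is listed earlier → 9.
Next only 10 has its prerequisites met → 10.
8 needed 6, 7 and 10, now all done → 8.
3 is the only step now ready → 3.

2, 5, 4, 1, 6, 7, 9, 10, 8, 3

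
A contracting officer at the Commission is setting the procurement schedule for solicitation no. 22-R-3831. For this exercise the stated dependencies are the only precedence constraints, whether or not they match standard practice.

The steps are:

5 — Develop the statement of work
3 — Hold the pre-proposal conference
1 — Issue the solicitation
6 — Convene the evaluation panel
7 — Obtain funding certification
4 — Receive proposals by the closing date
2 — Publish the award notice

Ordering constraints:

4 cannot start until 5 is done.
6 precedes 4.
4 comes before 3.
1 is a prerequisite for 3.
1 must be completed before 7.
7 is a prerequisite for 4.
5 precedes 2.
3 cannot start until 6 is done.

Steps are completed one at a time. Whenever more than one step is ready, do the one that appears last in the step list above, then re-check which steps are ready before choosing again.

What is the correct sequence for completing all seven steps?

Nothing is required for 6, 1 and 5. 6 is listed later → 6 first.
Now 1 and 5 have their prerequisites met. 1 is listed later, so 1 next.
7 now also ready, so the ready set is {7, 5}; 7 is listed later → 7.
5 is the only step now ready → 5.
Ready: 2 and 4. 2 is listed later → 2.
That leaves 4 as the only ready step → 4.
3 needed 4, 6 and 1, now all done → 3.

6 1 7 5 2 4 3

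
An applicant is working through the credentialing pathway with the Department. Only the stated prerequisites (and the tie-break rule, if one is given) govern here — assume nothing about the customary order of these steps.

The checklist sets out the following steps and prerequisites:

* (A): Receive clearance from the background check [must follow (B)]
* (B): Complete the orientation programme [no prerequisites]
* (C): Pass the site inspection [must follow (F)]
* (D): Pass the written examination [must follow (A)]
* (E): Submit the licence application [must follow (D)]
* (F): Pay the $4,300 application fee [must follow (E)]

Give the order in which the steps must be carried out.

Only (B) has no prerequisites, so it is first.
That leaves (A) as the only ready step → (A).
(D) is the only step now ready → (D).
Next only (E) has its prerequisites met → (E).
(F) is the only step now ready → (F).
(C) needed (F), now all done → (C).

(B) (A) (D) (E) (F) (C)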